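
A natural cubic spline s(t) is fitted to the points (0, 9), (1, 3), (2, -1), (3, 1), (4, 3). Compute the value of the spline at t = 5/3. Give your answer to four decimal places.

-0.2804

With M_i denoting the second derivative at x_i, h_i = 1, 1, 1, 1, and Δ_i = (y_(i+1) − y_i)/h_i = -6, -4, 2, 2:
  1·M_0 + 4·M_1 + 1·M_2 = 6(Δ_1 - Δ_0) = 12
  1·M_1 + 4·M_2 + 1·M_3 = 6(Δ_2 - Δ_1) = 36
  1·M_2 + 4·M_3 + 1·M_4 = 6(Δ_3 - Δ_2) = 0
Natural end conditions: M_0 = M_4 = 0.
Solving: M_0 = 0, M_1 = 9/14, M_2 = 66/7, M_3 = -33/14, M_4 = 0.
On [1, 2], s(t) = 3 - 81/14·(t - 1) + 9/28·(t - 1)² + 41/28·(t - 1)³.
With (t - 1) = 2/3: s(5/3) = -53/189.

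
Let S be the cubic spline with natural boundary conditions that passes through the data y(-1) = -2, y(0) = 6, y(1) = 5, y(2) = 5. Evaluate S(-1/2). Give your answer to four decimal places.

2.9250

Let m_i = S''(x_i). Step sizes h_i = 1, 1, 1; slopes of the chords Δ_i = (y_(i+1) - y_i)/h_i = 8, -1, 0.
  1·m_0 + 4·m_1 + 1·m_2 = 6(Δ_1 - Δ_0) = -54
  1·m_1 + 4·m_2 + 1·m_3 = 6(Δ_2 - Δ_1) = 6
Natural end conditions: m_0 = m_3 = 0.
Solving: m_0 = 0, m_1 = -74/5, m_2 = 26/5, m_3 = 0.
On [-1, 0], S(x) = -2 + 157/15·(x + 1) + 0·(x + 1)² - 37/15·(x + 1)³.
With (x + 1) = 1/2: S(-1/2) = 117/40.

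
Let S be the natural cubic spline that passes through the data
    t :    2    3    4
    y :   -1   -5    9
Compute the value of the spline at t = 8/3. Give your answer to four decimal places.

-5.3333

With m_i denoting the second derivative at x_i, h_i = 1, 1, and Δ_i = (y_(i+1) − y_i)/h_i = -4, 14:
  1·m_0 + 4·m_1 + 1·m_2 = 6(Δ_1 - Δ_0) = 108
Natural end conditions: m_0 = m_2 = 0.
Forward elimination and back-substitution give m_0 = 0, m_1 = 27, m_2 = 0.
On [2, 3], S(t) = -1 - 17/2·(t - 2) + 0·(t - 2)² + 9/2·(t - 2)³.
With (t - 2) = 2/3: S(8/3) = -16/3.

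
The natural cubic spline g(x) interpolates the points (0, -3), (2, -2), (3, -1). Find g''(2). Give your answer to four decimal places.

Write M_i for g''(x_i). With h_i = 2, 1 and divided differences Δ_i = 1/2, 1, the continuity of g' gives the tridiagonal system
  2·M_0 + 6·M_1 + 1·M_2 = 6(Δ_1 - Δ_0) = 3
Natural end conditions: M_0 = M_2 = 0.
Solving: M_0 = 0, M_1 = 1/2, M_2 = 0.

0.5000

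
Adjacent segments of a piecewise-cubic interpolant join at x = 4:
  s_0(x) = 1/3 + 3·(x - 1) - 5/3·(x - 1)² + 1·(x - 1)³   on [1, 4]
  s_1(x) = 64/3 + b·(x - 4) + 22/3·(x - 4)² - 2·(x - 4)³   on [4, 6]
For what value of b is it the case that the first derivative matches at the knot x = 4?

s_0'(x) = 3 - 10/3·(x - 1) + 3·(x - 1)², so s_0'(4) = 20. On the right, s_1'(4) = b, so b = 20.

20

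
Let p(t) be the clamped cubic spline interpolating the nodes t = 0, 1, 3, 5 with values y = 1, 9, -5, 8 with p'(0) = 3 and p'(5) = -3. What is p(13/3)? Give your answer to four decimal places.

With M_i denoting the second derivative at x_i, h_i = 1, 2, 2, and Δ_i = (y_(i+1) − y_i)/h_i = 8, -7, 13/2:
  1·M_0 + 6·M_1 + 2·M_2 = 6(Δ_1 - Δ_0) = -90
  2·M_1 + 8·M_2 + 2·M_3 = 6(Δ_2 - Δ_1) = 81
Clamped end conditions give two more equations: 2h_0·M_0 + h_0·M_1 = 6(Δ_0 - p'(0)) = 30 and h_2·M_2 + 2h_2·M_3 = 6(p'(5) - Δ_2) = -57.
Solving the tridiagonal system: M_0 = 663/23, M_1 = -636/23, M_2 = 1083/46, M_3 = -1197/46.
On [3, 5], p(t) = -5 - 12/23·(t - 3) + 1083/92·(t - 3)² - 95/23·(t - 3)³.
With (t - 3) = 4/3: p(13/3) = 3379/621.

5.4412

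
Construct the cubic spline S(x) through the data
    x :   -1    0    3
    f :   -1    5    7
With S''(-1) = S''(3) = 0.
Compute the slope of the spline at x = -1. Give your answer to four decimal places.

Let M_i = S''(x_i). Step sizes h_i = 1, 3; slopes of the chords Δ_i = (y_(i+1) - y_i)/h_i = 6, 2/3.
  1·M_0 + 8·M_1 + 3·M_2 = 6(Δ_1 - Δ_0) = -32
Natural end conditions: M_0 = M_2 = 0.
Solving the tridiagonal system: M_0 = 0, M_1 = -4, M_2 = 0.
On [-1, 0], S'(x) = b_0 + 2c_0·(x + 1) + 3d_0·(x + 1)² with b_0 = Δ_0 - h_0(2M_0 + M_1)/6 = 20/3, c_0 = M_0/2 = 0, d_0 = (M_1 - M_0)/(6h_0) = -2/3. So S'(-1) = 20/3.

6.6667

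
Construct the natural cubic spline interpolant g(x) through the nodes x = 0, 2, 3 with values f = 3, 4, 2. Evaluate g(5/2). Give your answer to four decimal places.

Put M_i = g'' at the i-th knot. Here h = (2, 1) and Δ = (1/2, -2), so the interior equations h_(i-1)·M_(i-1) + 2(h_(i-1)+h_i)·M_i + h_i·M_(i+1) = 6(Δ_i − Δ_(i-1)) read
  2·M_0 + 6·M_1 + 1·M_2 = 6(Δ_1 - Δ_0) = -15
Natural end conditions: M_0 = M_2 = 0.
Solving the tridiagonal system: M_0 = 0, M_1 = -5/2, M_2 = 0.
On [2, 3], g(x) = 4 - 7/6·(x - 2) - 5/4·(x - 2)² + 5/12·(x - 2)³.
With (x - 2) = 1/2: g(5/2) = 101/32.

3.1563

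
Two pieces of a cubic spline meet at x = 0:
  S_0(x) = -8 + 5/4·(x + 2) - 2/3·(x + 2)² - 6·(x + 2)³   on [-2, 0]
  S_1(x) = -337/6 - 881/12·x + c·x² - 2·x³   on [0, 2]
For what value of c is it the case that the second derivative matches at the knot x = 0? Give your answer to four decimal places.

S_0''(x) = -4/3 - 36·(x + 2), so S_0''(0) = -220/3. On the right, S_1''(0) = 2c, so c = -110/3.

-36.6667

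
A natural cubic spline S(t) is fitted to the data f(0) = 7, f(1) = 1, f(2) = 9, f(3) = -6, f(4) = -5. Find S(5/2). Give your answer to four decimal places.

Let m_i = S''(x_i). Step sizes h_i = 1, 1, 1, 1; slopes of the chords Δ_i = (y_(i+1) - y_i)/h_i = -6, 8, -15, 1.
  1·m_0 + 4·m_1 + 1·m_2 = 6(Δ_1 - Δ_0) = 84
  1·m_1 + 4·m_2 + 1·m_3 = 6(Δ_2 - Δ_1) = -138
  1·m_2 + 4·m_3 + 1·m_4 = 6(Δ_3 - Δ_2) = 96
Natural end conditions: m_0 = m_4 = 0.
Solving: m_0 = 0, m_1 = 477/14, m_2 = -366/7, m_3 = 519/14, m_4 = 0.
On [2, 3], S(t) = 9 - 15/4·(t - 2) - 183/7·(t - 2)² + 417/28·(t - 2)³.
With (t - 2) = 1/2: S(5/2) = 549/224.

2.4509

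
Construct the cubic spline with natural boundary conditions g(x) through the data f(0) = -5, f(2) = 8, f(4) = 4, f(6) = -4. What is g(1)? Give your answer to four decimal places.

Put σ_i = g'' at the i-th knot. Here h = (2, 2, 2) and Δ = (13/2, -2, -4), so the interior equations h_(i-1)·σ_(i-1) + 2(h_(i-1)+h_i)·σ_i + h_i·σ_(i+1) = 6(Δ_i − Δ_(i-1)) read
  2·σ_0 + 8·σ_1 + 2·σ_2 = 6(Δ_1 - Δ_0) = -51
  2·σ_1 + 8·σ_2 + 2·σ_3 = 6(Δ_2 - Δ_1) = -12
Natural end conditions: σ_0 = σ_3 = 0.
Solving: σ_0 = 0, σ_1 = -32/5, σ_2 = 1/10, σ_3 = 0.
On [0, 2], g(x) = -5 + 259/30·x + 0·x² - 8/15·x³.
With x = 1: g(1) = 31/10.

3.1000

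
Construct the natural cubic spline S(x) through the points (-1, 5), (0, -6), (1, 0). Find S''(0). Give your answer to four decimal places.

Put M_i = S'' at the i-th knot. Here h = (1, 1) and Δ = (-11, 6), so the interior equations h_(i-1)·M_(i-1) + 2(h_(i-1)+h_i)·M_i + h_i·M_(i+1) = 6(Δ_i − Δ_(i-1)) read
  1·M_0 + 4·M_1 + 1·M_2 = 6(Δ_1 - Δ_0) = 102
Natural end conditions: M_0 = M_2 = 0.
Solving: M_0 = 0, M_1 = 51/2, M_2 = 0.

25.5000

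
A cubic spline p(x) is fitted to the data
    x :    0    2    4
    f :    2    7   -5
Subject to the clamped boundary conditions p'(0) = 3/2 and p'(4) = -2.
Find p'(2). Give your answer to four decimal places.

Let σ_i = p''(x_i). Step sizes h_i = 2, 2; slopes of the chords Δ_i = (y_(i+1) - y_i)/h_i = 5/2, -6.
  2·σ_0 + 8·σ_1 + 2·σ_2 = 6(Δ_1 - Δ_0) = -51
Clamped end conditions give two more equations: 2h_0·σ_0 + h_0·σ_1 = 6(Δ_0 - p'(0)) = 6 and h_1·σ_1 + 2h_1·σ_2 = 6(p'(4) - Δ_1) = 24.
Solving: σ_0 = 7, σ_1 = -11, σ_2 = 23/2.
On [2, 4], p'(x) = b_1 + 2c_1·(x - 2) + 3d_1·(x - 2)² with b_1 = Δ_1 - h_1(2σ_1 + σ_2)/6 = -5/2, c_1 = σ_1/2 = -11/2, d_1 = (σ_2 - σ_1)/(6h_1) = 15/8. So p'(2) = -5/2.

-2.5000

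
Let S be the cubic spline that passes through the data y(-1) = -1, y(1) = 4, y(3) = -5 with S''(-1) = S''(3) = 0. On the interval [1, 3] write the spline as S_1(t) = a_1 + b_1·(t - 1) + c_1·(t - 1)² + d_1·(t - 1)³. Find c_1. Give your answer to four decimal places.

Write M_i for S''(x_i). With h_i = 2, 2 and divided differences Δ_i = 5/2, -9/2, the continuity of S' gives the tridiagonal system
  2·M_0 + 8·M_1 + 2·M_2 = 6(Δ_1 - Δ_0) = -42
Natural end conditions: M_0 = M_2 = 0.
Forward elimination and back-substitution give M_0 = 0, M_1 = -21/4, M_2 = 0.
On [1, 3], with S_1(t) = a_1 + b_1·(t - 1) + c_1·(t - 1)² + d_1·(t - 1)³: c_1 = M_1/2 = -21/8, d_1 = (M_2 - M_1)/(6h_1) = 7/16, b_1 = Δ_1 - h_1(2M_1 + M_2)/6 = -1.

-2.6250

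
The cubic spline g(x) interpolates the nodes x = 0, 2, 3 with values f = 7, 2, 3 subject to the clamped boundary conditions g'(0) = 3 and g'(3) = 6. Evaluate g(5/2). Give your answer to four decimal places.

1.4063

Put σ_i = g'' at the i-th knot. Here h = (2, 1) and Δ = (-5/2, 1), so the interior equations h_(i-1)·σ_(i-1) + 2(h_(i-1)+h_i)·σ_i + h_i·σ_(i+1) = 6(Δ_i − Δ_(i-1)) read
  2·σ_0 + 6·σ_1 + 1·σ_2 = 6(Δ_1 - Δ_0) = 21
Clamped end conditions give two more equations: 2h_0·σ_0 + h_0·σ_1 = 6(Δ_0 - g'(0)) = -33 and h_1·σ_1 + 2h_1·σ_2 = 6(g'(3) - Δ_1) = 30.
Solving the tridiagonal system: σ_0 = -43/4, σ_1 = 5, σ_2 = 25/2.
On [2, 3], g(x) = 2 - 11/4·(x - 2) + 5/2·(x - 2)² + 5/4·(x - 2)³.
With (x - 2) = 1/2: g(5/2) = 45/32.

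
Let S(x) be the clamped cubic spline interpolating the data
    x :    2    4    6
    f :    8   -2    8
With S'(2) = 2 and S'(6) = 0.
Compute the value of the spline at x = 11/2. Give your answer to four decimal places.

6.3906

With m_i denoting the second derivative at x_i, h_i = 2, 2, and Δ_i = (y_(i+1) − y_i)/h_i = -5, 5:
  2·m_0 + 8·m_1 + 2·m_2 = 6(Δ_1 - Δ_0) = 60
Clamped end conditions give two more equations: 2h_0·m_0 + h_0·m_1 = 6(Δ_0 - S'(2)) = -42 and h_1·m_1 + 2h_1·m_2 = 6(S'(6) - Δ_1) = -30.
Hence m_0 = -37/2, m_1 = 16, m_2 = -31/2.
On [4, 6], S(x) = -2 - 1/2·(x - 4) + 8·(x - 4)² - 21/8·(x - 4)³.
With (x - 4) = 3/2: S(11/2) = 409/64.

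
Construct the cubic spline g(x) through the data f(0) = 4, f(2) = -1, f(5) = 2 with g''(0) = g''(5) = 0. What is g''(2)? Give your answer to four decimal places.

Write M_i for g''(x_i). With h_i = 2, 3 and divided differences Δ_i = -5/2, 1, the continuity of g' gives the tridiagonal system
  2·M_0 + 10·M_1 + 3·M_2 = 6(Δ_1 - Δ_0) = 21
Natural end conditions: M_0 = M_2 = 0.
Solving: M_0 = 0, M_1 = 21/10, M_2 = 0.

2.1000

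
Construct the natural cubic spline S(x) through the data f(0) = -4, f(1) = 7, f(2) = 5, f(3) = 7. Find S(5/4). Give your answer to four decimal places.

Write M_i for S''(x_i). With h_i = 1, 1, 1 and divided differences Δ_i = 11, -2, 2, the continuity of S' gives the tridiagonal system
  1·M_0 + 4·M_1 + 1·M_2 = 6(Δ_1 - Δ_0) = -78
  1·M_1 + 4·M_2 + 1·M_3 = 6(Δ_2 - Δ_1) = 24
Natural end conditions: M_0 = M_3 = 0.
Forward elimination and back-substitution give M_0 = 0, M_1 = -112/5, M_2 = 58/5, M_3 = 0.
On [1, 2], S(x) = 7 + 53/15·(x - 1) - 56/5·(x - 1)² + 17/3·(x - 1)³.
With (x - 1) = 1/4: S(5/4) = 2327/320.

7.2719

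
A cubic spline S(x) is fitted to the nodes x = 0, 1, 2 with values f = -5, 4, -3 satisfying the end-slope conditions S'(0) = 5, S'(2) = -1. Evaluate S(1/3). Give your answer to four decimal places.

-1.9630

Put M_i = S'' at the i-th knot. Here h = (1, 1) and Δ = (9, -7), so the interior equations h_(i-1)·M_(i-1) + 2(h_(i-1)+h_i)·M_i + h_i·M_(i+1) = 6(Δ_i − Δ_(i-1)) read
  1·M_0 + 4·M_1 + 1·M_2 = 6(Δ_1 - Δ_0) = -96
Clamped end conditions give two more equations: 2h_0·M_0 + h_0·M_1 = 6(Δ_0 - S'(0)) = 24 and h_1·M_1 + 2h_1·M_2 = 6(S'(2) - Δ_1) = 36.
Forward elimination and back-substitution give M_0 = 33, M_1 = -42, M_2 = 39.
On [0, 1], S(x) = -5 + 5·x + 33/2·x² - 25/2·x³.
With x = 1/3: S(1/3) = -53/27.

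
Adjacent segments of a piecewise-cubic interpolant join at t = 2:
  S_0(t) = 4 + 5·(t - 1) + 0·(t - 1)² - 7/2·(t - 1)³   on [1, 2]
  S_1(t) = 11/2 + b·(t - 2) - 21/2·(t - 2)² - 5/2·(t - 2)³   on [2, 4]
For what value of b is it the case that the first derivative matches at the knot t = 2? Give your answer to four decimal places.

S_0'(t) = 5 + 0·(t - 1) - 21/2·(t - 1)², so S_0'(2) = -11/2. On the right, S_1'(2) = b, so b = -11/2.

-5.5000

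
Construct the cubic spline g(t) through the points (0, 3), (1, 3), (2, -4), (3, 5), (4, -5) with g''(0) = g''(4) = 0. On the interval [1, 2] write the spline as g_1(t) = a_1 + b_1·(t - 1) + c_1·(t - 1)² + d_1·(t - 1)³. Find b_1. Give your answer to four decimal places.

-6.7143

Put M_i = g'' at the i-th knot. Here h = (1, 1, 1, 1) and Δ = (0, -7, 9, -10), so the interior equations h_(i-1)·M_(i-1) + 2(h_(i-1)+h_i)·M_i + h_i·M_(i+1) = 6(Δ_i − Δ_(i-1)) read
  1·M_0 + 4·M_1 + 1·M_2 = 6(Δ_1 - Δ_0) = -42
  1·M_1 + 4·M_2 + 1·M_3 = 6(Δ_2 - Δ_1) = 96
  1·M_2 + 4·M_3 + 1·M_4 = 6(Δ_3 - Δ_2) = -114
Natural end conditions: M_0 = M_4 = 0.
Forward elimination and back-substitution give M_0 = 0, M_1 = -141/7, M_2 = 270/7, M_3 = -267/7, M_4 = 0.
On [1, 2], with g_1(t) = a_1 + b_1·(t - 1) + c_1·(t - 1)² + d_1·(t - 1)³: c_1 = M_1/2 = -141/14, d_1 = (M_2 - M_1)/(6h_1) = 137/14, b_1 = Δ_1 - h_1(2M_1 + M_2)/6 = -47/7.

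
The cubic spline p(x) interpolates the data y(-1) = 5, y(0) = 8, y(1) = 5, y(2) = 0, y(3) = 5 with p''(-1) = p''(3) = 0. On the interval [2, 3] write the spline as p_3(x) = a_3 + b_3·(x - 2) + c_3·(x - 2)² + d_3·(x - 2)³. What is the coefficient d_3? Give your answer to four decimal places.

Put m_i = p'' at the i-th knot. Here h = (1, 1, 1, 1) and Δ = (3, -3, -5, 5), so the interior equations h_(i-1)·m_(i-1) + 2(h_(i-1)+h_i)·m_i + h_i·m_(i+1) = 6(Δ_i − Δ_(i-1)) read
  1·m_0 + 4·m_1 + 1·m_2 = 6(Δ_1 - Δ_0) = -36
  1·m_1 + 4·m_2 + 1·m_3 = 6(Δ_2 - Δ_1) = -12
  1·m_2 + 4·m_3 + 1·m_4 = 6(Δ_3 - Δ_2) = 60
Natural end conditions: m_0 = m_4 = 0.
Solving: m_0 = 0, m_1 = -54/7, m_2 = -36/7, m_3 = 114/7, m_4 = 0.
On [2, 3], with p_3(x) = a_3 + b_3·(x - 2) + c_3·(x - 2)² + d_3·(x - 2)³: c_3 = m_3/2 = 57/7, d_3 = (m_4 - m_3)/(6h_3) = -19/7, b_3 = Δ_3 - h_3(2m_3 + m_4)/6 = -3/7.

-2.7143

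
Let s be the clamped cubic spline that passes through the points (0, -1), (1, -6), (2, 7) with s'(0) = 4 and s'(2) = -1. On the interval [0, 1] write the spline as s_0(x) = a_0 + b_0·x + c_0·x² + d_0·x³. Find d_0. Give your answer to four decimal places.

Write m_i for s''(x_i). With h_i = 1, 1 and divided differences Δ_i = -5, 13, the continuity of s' gives the tridiagonal system
  1·m_0 + 4·m_1 + 1·m_2 = 6(Δ_1 - Δ_0) = 108
Clamped end conditions give two more equations: 2h_0·m_0 + h_0·m_1 = 6(Δ_0 - s'(0)) = -54 and h_1·m_1 + 2h_1·m_2 = 6(s'(2) - Δ_1) = -84.
Solving the tridiagonal system: m_0 = -113/2, m_1 = 59, m_2 = -143/2.
On [0, 1], with s_0(x) = a_0 + b_0·x + c_0·x² + d_0·x³: c_0 = m_0/2 = -113/4, d_0 = (m_1 - m_0)/(6h_0) = 77/4, b_0 = Δ_0 - h_0(2m_0 + m_1)/6 = 4.

19.2500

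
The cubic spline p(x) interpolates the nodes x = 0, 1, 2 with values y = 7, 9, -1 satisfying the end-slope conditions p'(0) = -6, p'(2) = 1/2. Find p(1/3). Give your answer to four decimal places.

6.9722

With m_i denoting the second derivative at x_i, h_i = 1, 1, and Δ_i = (y_(i+1) − y_i)/h_i = 2, -10:
  1·m_0 + 4·m_1 + 1·m_2 = 6(Δ_1 - Δ_0) = -72
Clamped end conditions give two more equations: 2h_0·m_0 + h_0·m_1 = 6(Δ_0 - p'(0)) = 48 and h_1·m_1 + 2h_1·m_2 = 6(p'(2) - Δ_1) = 63.
Forward elimination and back-substitution give m_0 = 181/4, m_1 = -85/2, m_2 = 211/4.
On [0, 1], p(x) = 7 - 6·x + 181/8·x² - 117/8·x³.
With x = 1/3: p(1/3) = 251/36.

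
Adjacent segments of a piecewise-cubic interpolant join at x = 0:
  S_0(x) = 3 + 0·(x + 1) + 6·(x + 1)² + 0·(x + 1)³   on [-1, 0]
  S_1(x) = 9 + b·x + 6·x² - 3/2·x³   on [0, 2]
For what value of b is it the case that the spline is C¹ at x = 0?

12

S_0'(x) = 0 + 12·(x + 1) + 0·(x + 1)², so S_0'(0) = 12. On the right, S_1'(0) = b, so b = 12.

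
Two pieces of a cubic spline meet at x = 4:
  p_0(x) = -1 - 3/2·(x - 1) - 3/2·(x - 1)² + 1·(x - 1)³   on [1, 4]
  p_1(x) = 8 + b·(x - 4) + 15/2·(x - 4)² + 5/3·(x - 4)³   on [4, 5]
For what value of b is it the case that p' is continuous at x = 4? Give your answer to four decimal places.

16.5000

p_0'(x) = -3/2 - 3·(x - 1) + 3·(x - 1)², so p_0'(4) = 33/2. On the right, p_1'(4) = b, so b = 33/2.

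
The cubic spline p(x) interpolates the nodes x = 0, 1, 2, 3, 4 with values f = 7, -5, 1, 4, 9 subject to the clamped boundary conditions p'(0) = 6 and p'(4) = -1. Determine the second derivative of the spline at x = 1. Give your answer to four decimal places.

With M_i denoting the second derivative at x_i, h_i = 1, 1, 1, 1, and Δ_i = (y_(i+1) − y_i)/h_i = -12, 6, 3, 5:
  1·M_0 + 4·M_1 + 1·M_2 = 6(Δ_1 - Δ_0) = 108
  1·M_1 + 4·M_2 + 1·M_3 = 6(Δ_2 - Δ_1) = -18
  1·M_2 + 4·M_3 + 1·M_4 = 6(Δ_3 - Δ_2) = 12
Clamped end conditions give two more equations: 2h_0·M_0 + h_0·M_1 = 6(Δ_0 - p'(0)) = -108 and h_3·M_3 + 2h_3·M_4 = 6(p'(4) - Δ_3) = -36.
Solving: M_0 = -2245/28, M_1 = 733/14, M_2 = -85/4, M_3 = 205/14, M_4 = -709/28.

52.3571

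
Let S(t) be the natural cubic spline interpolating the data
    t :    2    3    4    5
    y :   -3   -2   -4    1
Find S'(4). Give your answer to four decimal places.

Let M_i = S''(x_i). Step sizes h_i = 1, 1, 1; slopes of the chords Δ_i = (y_(i+1) - y_i)/h_i = 1, -2, 5.
  1·M_0 + 4·M_1 + 1·M_2 = 6(Δ_1 - Δ_0) = -18
  1·M_1 + 4·M_2 + 1·M_3 = 6(Δ_2 - Δ_1) = 42
Natural end conditions: M_0 = M_3 = 0.
Solving: M_0 = 0, M_1 = -38/5, M_2 = 62/5, M_3 = 0.
On [4, 5], S'(t) = b_2 + 2c_2·(t - 4) + 3d_2·(t - 4)² with b_2 = Δ_2 - h_2(2M_2 + M_3)/6 = 13/15, c_2 = M_2/2 = 31/5, d_2 = (M_3 - M_2)/(6h_2) = -31/15. So S'(4) = 13/15.

0.8667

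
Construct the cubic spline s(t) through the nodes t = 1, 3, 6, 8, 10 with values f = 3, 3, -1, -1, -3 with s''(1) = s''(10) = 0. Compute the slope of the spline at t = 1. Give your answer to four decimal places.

Let m_i = s''(x_i). Step sizes h_i = 2, 3, 2, 2; slopes of the chords Δ_i = (y_(i+1) - y_i)/h_i = 0, -4/3, 0, -1.
  2·m_0 + 10·m_1 + 3·m_2 = 6(Δ_1 - Δ_0) = -8
  3·m_1 + 10·m_2 + 2·m_3 = 6(Δ_2 - Δ_1) = 8
  2·m_2 + 8·m_3 + 2·m_4 = 6(Δ_3 - Δ_2) = -6
Natural end conditions: m_0 = m_4 = 0.
Solving: m_0 = 0, m_1 = -209/172, m_2 = 119/86, m_3 = -377/344, m_4 = 0.
On [1, 3], s'(t) = b_0 + 2c_0·(t - 1) + 3d_0·(t - 1)² with b_0 = Δ_0 - h_0(2m_0 + m_1)/6 = 209/516, c_0 = m_0/2 = 0, d_0 = (m_1 - m_0)/(6h_0) = -209/2064. So s'(1) = 209/516.

0.4050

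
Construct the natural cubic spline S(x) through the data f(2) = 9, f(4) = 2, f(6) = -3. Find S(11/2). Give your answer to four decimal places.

Let M_i = S''(x_i). Step sizes h_i = 2, 2; slopes of the chords Δ_i = (y_(i+1) - y_i)/h_i = -7/2, -5/2.
  2·M_0 + 8·M_1 + 2·M_2 = 6(Δ_1 - Δ_0) = 6
Natural end conditions: M_0 = M_2 = 0.
Solving the tridiagonal system: M_0 = 0, M_1 = 3/4, M_2 = 0.
On [4, 6], S(x) = 2 - 3·(x - 4) + 3/8·(x - 4)² - 1/16·(x - 4)³.
With (x - 4) = 3/2: S(11/2) = -239/128.

-1.8672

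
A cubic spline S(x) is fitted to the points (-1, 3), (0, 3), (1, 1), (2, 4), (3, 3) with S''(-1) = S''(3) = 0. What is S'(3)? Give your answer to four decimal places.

Let M_i = S''(x_i). Step sizes h_i = 1, 1, 1, 1; slopes of the chords Δ_i = (y_(i+1) - y_i)/h_i = 0, -2, 3, -1.
  1·M_0 + 4·M_1 + 1·M_2 = 6(Δ_1 - Δ_0) = -12
  1·M_1 + 4·M_2 + 1·M_3 = 6(Δ_2 - Δ_1) = 30
  1·M_2 + 4·M_3 + 1·M_4 = 6(Δ_3 - Δ_2) = -24
Natural end conditions: M_0 = M_4 = 0.
Solving: M_0 = 0, M_1 = -81/14, M_2 = 78/7, M_3 = -123/14, M_4 = 0.
On [2, 3], S'(x) = b_3 + 2c_3·(x - 2) + 3d_3·(x - 2)² with b_3 = Δ_3 - h_3(2M_3 + M_4)/6 = 27/14, c_3 = M_3/2 = -123/28, d_3 = (M_4 - M_3)/(6h_3) = 41/28. So S'(3) = -69/28.

-2.4643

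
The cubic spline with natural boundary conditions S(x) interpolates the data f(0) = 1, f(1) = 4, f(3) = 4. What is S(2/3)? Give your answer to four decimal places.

Let M_i = S''(x_i). Step sizes h_i = 1, 2; slopes of the chords Δ_i = (y_(i+1) - y_i)/h_i = 3, 0.
  1·M_0 + 6·M_1 + 2·M_2 = 6(Δ_1 - Δ_0) = -18
Natural end conditions: M_0 = M_2 = 0.
Hence M_0 = 0, M_1 = -3, M_2 = 0.
On [0, 1], S(x) = 1 + 7/2·x + 0·x² - 1/2·x³.
With x = 2/3: S(2/3) = 86/27.

3.1852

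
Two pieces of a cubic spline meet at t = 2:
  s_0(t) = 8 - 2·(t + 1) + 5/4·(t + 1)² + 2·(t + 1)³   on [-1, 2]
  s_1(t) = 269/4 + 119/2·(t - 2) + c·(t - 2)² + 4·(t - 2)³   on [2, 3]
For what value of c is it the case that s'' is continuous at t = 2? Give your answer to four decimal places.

s_0''(t) = 5/2 + 12·(t + 1), so s_0''(2) = 77/2. On the right, s_1''(2) = 2c, so c = 77/4.

19.2500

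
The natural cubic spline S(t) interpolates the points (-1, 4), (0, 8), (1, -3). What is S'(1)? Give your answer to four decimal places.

Let M_i = S''(x_i). Step sizes h_i = 1, 1; slopes of the chords Δ_i = (y_(i+1) - y_i)/h_i = 4, -11.
  1·M_0 + 4·M_1 + 1·M_2 = 6(Δ_1 - Δ_0) = -90
Natural end conditions: M_0 = M_2 = 0.
Solving the tridiagonal system: M_0 = 0, M_1 = -45/2, M_2 = 0.
On [0, 1], S'(t) = b_1 + 2c_1·t + 3d_1·t² with b_1 = Δ_1 - h_1(2M_1 + M_2)/6 = -7/2, c_1 = M_1/2 = -45/4, d_1 = (M_2 - M_1)/(6h_1) = 15/4. So S'(1) = -59/4.

-14.7500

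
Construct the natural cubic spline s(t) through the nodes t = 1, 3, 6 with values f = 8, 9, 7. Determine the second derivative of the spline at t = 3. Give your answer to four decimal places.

Let M_i = s''(x_i). Step sizes h_i = 2, 3; slopes of the chords Δ_i = (y_(i+1) - y_i)/h_i = 1/2, -2/3.
  2·M_0 + 10·M_1 + 3·M_2 = 6(Δ_1 - Δ_0) = -7
Natural end conditions: M_0 = M_2 = 0.
Forward elimination and back-substitution give M_0 = 0, M_1 = -7/10, M_2 = 0.

-0.7000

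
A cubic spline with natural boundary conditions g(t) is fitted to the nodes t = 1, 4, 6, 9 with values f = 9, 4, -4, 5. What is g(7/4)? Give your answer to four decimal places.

Write M_i for g''(x_i). With h_i = 3, 2, 3 and divided differences Δ_i = -5/3, -4, 3, the continuity of g' gives the tridiagonal system
  3·M_0 + 10·M_1 + 2·M_2 = 6(Δ_1 - Δ_0) = -14
  2·M_1 + 10·M_2 + 3·M_3 = 6(Δ_2 - Δ_1) = 42
Natural end conditions: M_0 = M_3 = 0.
Hence M_0 = 0, M_1 = -7/3, M_2 = 14/3, M_3 = 0.
On [1, 4], g(t) = 9 - 1/2·(t - 1) + 0·(t - 1)² - 7/54·(t - 1)³.
With (t - 1) = 3/4: g(7/4) = 1097/128.

8.5703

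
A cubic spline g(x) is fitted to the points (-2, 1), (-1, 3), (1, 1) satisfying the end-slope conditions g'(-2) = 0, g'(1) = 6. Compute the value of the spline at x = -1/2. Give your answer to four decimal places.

Let M_i = g''(x_i). Step sizes h_i = 1, 2; slopes of the chords Δ_i = (y_(i+1) - y_i)/h_i = 2, -1.
  1·M_0 + 6·M_1 + 2·M_2 = 6(Δ_1 - Δ_0) = -18
Clamped end conditions give two more equations: 2h_0·M_0 + h_0·M_1 = 6(Δ_0 - g'(-2)) = 12 and h_1·M_1 + 2h_1·M_2 = 6(g'(1) - Δ_1) = 42.
Forward elimination and back-substitution give M_0 = 11, M_1 = -10, M_2 = 31/2.
On [-1, 1], g(x) = 3 + 1/2·(x + 1) - 5·(x + 1)² + 17/8·(x + 1)³.
With (x + 1) = 1/2: g(-1/2) = 145/64.

2.2656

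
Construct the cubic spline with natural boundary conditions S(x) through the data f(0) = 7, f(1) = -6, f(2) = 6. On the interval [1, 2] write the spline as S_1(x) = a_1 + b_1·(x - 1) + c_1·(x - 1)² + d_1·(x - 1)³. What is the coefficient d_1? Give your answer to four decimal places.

With m_i denoting the second derivative at x_i, h_i = 1, 1, and Δ_i = (y_(i+1) − y_i)/h_i = -13, 12:
  1·m_0 + 4·m_1 + 1·m_2 = 6(Δ_1 - Δ_0) = 150
Natural end conditions: m_0 = m_2 = 0.
Solving the tridiagonal system: m_0 = 0, m_1 = 75/2, m_2 = 0.
On [1, 2], with S_1(x) = a_1 + b_1·(x - 1) + c_1·(x - 1)² + d_1·(x - 1)³: c_1 = m_1/2 = 75/4, d_1 = (m_2 - m_1)/(6h_1) = -25/4, b_1 = Δ_1 - h_1(2m_1 + m_2)/6 = -1/2.

-6.2500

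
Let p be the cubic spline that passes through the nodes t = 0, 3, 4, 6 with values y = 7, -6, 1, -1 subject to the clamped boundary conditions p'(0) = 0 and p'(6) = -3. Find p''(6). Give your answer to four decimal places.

2.6190

Put σ_i = p'' at the i-th knot. Here h = (3, 1, 2) and Δ = (-13/3, 7, -1), so the interior equations h_(i-1)·σ_(i-1) + 2(h_(i-1)+h_i)·σ_i + h_i·σ_(i+1) = 6(Δ_i − Δ_(i-1)) read
  3·σ_0 + 8·σ_1 + 1·σ_2 = 6(Δ_1 - Δ_0) = 68
  1·σ_1 + 6·σ_2 + 2·σ_3 = 6(Δ_2 - Δ_1) = -48
Clamped end conditions give two more equations: 2h_0·σ_0 + h_0·σ_1 = 6(Δ_0 - p'(0)) = -26 and h_2·σ_2 + 2h_2·σ_3 = 6(p'(6) - Δ_2) = -12.
Hence σ_0 = -80/7, σ_1 = 298/21, σ_2 = -236/21, σ_3 = 55/21.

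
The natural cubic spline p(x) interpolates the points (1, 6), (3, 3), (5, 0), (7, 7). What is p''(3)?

Write m_i for p''(x_i). With h_i = 2, 2, 2 and divided differences Δ_i = -3/2, -3/2, 7/2, the continuity of p' gives the tridiagonal system
  2·m_0 + 8·m_1 + 2·m_2 = 6(Δ_1 - Δ_0) = 0
  2·m_1 + 8·m_2 + 2·m_3 = 6(Δ_2 - Δ_1) = 30
Natural end conditions: m_0 = m_3 = 0.
Solving: m_0 = 0, m_1 = -1, m_2 = 4, m_3 = 0.

-1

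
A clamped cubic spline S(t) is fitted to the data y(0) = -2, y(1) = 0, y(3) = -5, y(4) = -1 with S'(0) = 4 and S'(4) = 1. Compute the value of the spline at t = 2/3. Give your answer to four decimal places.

-0.0720

Put m_i = S'' at the i-th knot. Here h = (1, 2, 1) and Δ = (2, -5/2, 4), so the interior equations h_(i-1)·m_(i-1) + 2(h_(i-1)+h_i)·m_i + h_i·m_(i+1) = 6(Δ_i − Δ_(i-1)) read
  1·m_0 + 6·m_1 + 2·m_2 = 6(Δ_1 - Δ_0) = -27
  2·m_1 + 6·m_2 + 1·m_3 = 6(Δ_2 - Δ_1) = 39
Clamped end conditions give two more equations: 2h_0·m_0 + h_0·m_1 = 6(Δ_0 - S'(0)) = -12 and h_2·m_2 + 2h_2·m_3 = 6(S'(4) - Δ_2) = -18.
Solving the tridiagonal system: m_0 = -69/35, m_1 = -282/35, m_2 = 408/35, m_3 = -519/35.
On [0, 1], S(t) = -2 + 4·t - 69/70·t² - 71/70·t³.
With t = 2/3: S(2/3) = -68/945.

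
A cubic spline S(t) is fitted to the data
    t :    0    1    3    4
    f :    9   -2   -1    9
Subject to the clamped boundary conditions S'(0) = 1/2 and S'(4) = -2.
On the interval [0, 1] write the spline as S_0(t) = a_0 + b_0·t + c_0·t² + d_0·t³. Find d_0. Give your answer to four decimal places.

9.4000

Put M_i = S'' at the i-th knot. Here h = (1, 2, 1) and Δ = (-11, 1/2, 10), so the interior equations h_(i-1)·M_(i-1) + 2(h_(i-1)+h_i)·M_i + h_i·M_(i+1) = 6(Δ_i − Δ_(i-1)) read
  1·M_0 + 6·M_1 + 2·M_2 = 6(Δ_1 - Δ_0) = 69
  2·M_1 + 6·M_2 + 1·M_3 = 6(Δ_2 - Δ_1) = 57
Clamped end conditions give two more equations: 2h_0·M_0 + h_0·M_1 = 6(Δ_0 - S'(0)) = -69 and h_2·M_2 + 2h_2·M_3 = 6(S'(4) - Δ_2) = -72.
Solving the tridiagonal system: M_0 = -209/5, M_1 = 73/5, M_2 = 58/5, M_3 = -209/5.
On [0, 1], with S_0(t) = a_0 + b_0·t + c_0·t² + d_0·t³: c_0 = M_0/2 = -209/10, d_0 = (M_1 - M_0)/(6h_0) = 47/5, b_0 = Δ_0 - h_0(2M_0 + M_1)/6 = 1/2.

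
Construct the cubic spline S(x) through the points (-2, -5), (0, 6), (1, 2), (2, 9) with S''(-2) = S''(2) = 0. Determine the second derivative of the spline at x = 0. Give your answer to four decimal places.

-12.7826

Put M_i = S'' at the i-th knot. Here h = (2, 1, 1) and Δ = (11/2, -4, 7), so the interior equations h_(i-1)·M_(i-1) + 2(h_(i-1)+h_i)·M_i + h_i·M_(i+1) = 6(Δ_i − Δ_(i-1)) read
  2·M_0 + 6·M_1 + 1·M_2 = 6(Δ_1 - Δ_0) = -57
  1·M_1 + 4·M_2 + 1·M_3 = 6(Δ_2 - Δ_1) = 66
Natural end conditions: M_0 = M_3 = 0.
Hence M_0 = 0, M_1 = -294/23, M_2 = 453/23, M_3 = 0.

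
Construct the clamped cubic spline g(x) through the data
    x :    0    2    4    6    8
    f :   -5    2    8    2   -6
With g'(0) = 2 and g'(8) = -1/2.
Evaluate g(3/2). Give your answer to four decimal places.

-0.1217

Let M_i = g''(x_i). Step sizes h_i = 2, 2, 2, 2; slopes of the chords Δ_i = (y_(i+1) - y_i)/h_i = 7/2, 3, -3, -4.
  2·M_0 + 8·M_1 + 2·M_2 = 6(Δ_1 - Δ_0) = -3
  2·M_1 + 8·M_2 + 2·M_3 = 6(Δ_2 - Δ_1) = -36
  2·M_2 + 8·M_3 + 2·M_4 = 6(Δ_3 - Δ_2) = -6
Clamped end conditions give two more equations: 2h_0·M_0 + h_0·M_1 = 6(Δ_0 - g'(0)) = 9 and h_3·M_3 + 2h_3·M_4 = 6(g'(8) - Δ_3) = 21.
Solving the tridiagonal system: M_0 = 61/28, M_1 = 1/7, M_2 = -17/4, M_3 = -8/7, M_4 = 163/28.
On [0, 2], g(x) = -5 + 2·x + 61/56·x² - 19/112·x³.
With x = 3/2: g(3/2) = -109/896.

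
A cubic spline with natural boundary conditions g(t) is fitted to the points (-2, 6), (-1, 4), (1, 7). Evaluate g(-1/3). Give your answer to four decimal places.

4.1358

Write σ_i for g''(x_i). With h_i = 1, 2 and divided differences Δ_i = -2, 3/2, the continuity of g' gives the tridiagonal system
  1·σ_0 + 6·σ_1 + 2·σ_2 = 6(Δ_1 - Δ_0) = 21
Natural end conditions: σ_0 = σ_2 = 0.
Solving: σ_0 = 0, σ_1 = 7/2, σ_2 = 0.
On [-1, 1], g(t) = 4 - 5/6·(t + 1) + 7/4·(t + 1)² - 7/24·(t + 1)³.
With (t + 1) = 2/3: g(-1/3) = 335/81.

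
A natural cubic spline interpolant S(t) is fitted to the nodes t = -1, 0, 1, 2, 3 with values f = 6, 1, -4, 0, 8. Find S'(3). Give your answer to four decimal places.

8.4286

Let σ_i = S''(x_i). Step sizes h_i = 1, 1, 1, 1; slopes of the chords Δ_i = (y_(i+1) - y_i)/h_i = -5, -5, 4, 8.
  1·σ_0 + 4·σ_1 + 1·σ_2 = 6(Δ_1 - Δ_0) = 0
  1·σ_1 + 4·σ_2 + 1·σ_3 = 6(Δ_2 - Δ_1) = 54
  1·σ_2 + 4·σ_3 + 1·σ_4 = 6(Δ_3 - Δ_2) = 24
Natural end conditions: σ_0 = σ_4 = 0.
Forward elimination and back-substitution give σ_0 = 0, σ_1 = -24/7, σ_2 = 96/7, σ_3 = 18/7, σ_4 = 0.
On [2, 3], S'(t) = b_3 + 2c_3·(t - 2) + 3d_3·(t - 2)² with b_3 = Δ_3 - h_3(2σ_3 + σ_4)/6 = 50/7, c_3 = σ_3/2 = 9/7, d_3 = (σ_4 - σ_3)/(6h_3) = -3/7. So S'(3) = 59/7.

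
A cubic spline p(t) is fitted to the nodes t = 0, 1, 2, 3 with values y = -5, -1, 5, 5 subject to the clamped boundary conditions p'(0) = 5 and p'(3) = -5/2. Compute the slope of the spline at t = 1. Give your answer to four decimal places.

5.3000

Let M_i = p''(x_i). Step sizes h_i = 1, 1, 1; slopes of the chords Δ_i = (y_(i+1) - y_i)/h_i = 4, 6, 0.
  1·M_0 + 4·M_1 + 1·M_2 = 6(Δ_1 - Δ_0) = 12
  1·M_1 + 4·M_2 + 1·M_3 = 6(Δ_2 - Δ_1) = -36
Clamped end conditions give two more equations: 2h_0·M_0 + h_0·M_1 = 6(Δ_0 - p'(0)) = -6 and h_2·M_2 + 2h_2·M_3 = 6(p'(3) - Δ_2) = -15.
Forward elimination and back-substitution give M_0 = -33/5, M_1 = 36/5, M_2 = -51/5, M_3 = -12/5.
On [1, 2], p'(t) = b_1 + 2c_1·(t - 1) + 3d_1·(t - 1)² with b_1 = Δ_1 - h_1(2M_1 + M_2)/6 = 53/10, c_1 = M_1/2 = 18/5, d_1 = (M_2 - M_1)/(6h_1) = -29/10. So p'(1) = 53/10.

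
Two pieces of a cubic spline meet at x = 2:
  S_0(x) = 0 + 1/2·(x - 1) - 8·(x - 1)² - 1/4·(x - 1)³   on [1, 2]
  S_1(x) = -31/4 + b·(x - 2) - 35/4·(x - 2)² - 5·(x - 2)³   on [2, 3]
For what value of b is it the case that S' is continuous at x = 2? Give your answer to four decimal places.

S_0'(x) = 1/2 - 16·(x - 1) - 3/4·(x - 1)², so S_0'(2) = -65/4. On the right, S_1'(2) = b, so b = -65/4.

-16.2500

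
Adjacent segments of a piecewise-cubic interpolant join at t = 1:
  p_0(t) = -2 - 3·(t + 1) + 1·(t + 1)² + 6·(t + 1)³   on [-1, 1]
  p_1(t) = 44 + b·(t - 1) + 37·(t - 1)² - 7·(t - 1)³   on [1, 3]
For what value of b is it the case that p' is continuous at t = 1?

73

p_0'(t) = -3 + 2·(t + 1) + 18·(t + 1)², so p_0'(1) = 73. On the right, p_1'(1) = b, so b = 73.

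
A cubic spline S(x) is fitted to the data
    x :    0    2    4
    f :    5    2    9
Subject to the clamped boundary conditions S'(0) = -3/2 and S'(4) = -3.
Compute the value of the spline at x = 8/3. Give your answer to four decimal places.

Put σ_i = S'' at the i-th knot. Here h = (2, 2) and Δ = (-3/2, 7/2), so the interior equations h_(i-1)·σ_(i-1) + 2(h_(i-1)+h_i)·σ_i + h_i·σ_(i+1) = 6(Δ_i − Δ_(i-1)) read
  2·σ_0 + 8·σ_1 + 2·σ_2 = 6(Δ_1 - Δ_0) = 30
Clamped end conditions give two more equations: 2h_0·σ_0 + h_0·σ_1 = 6(Δ_0 - S'(0)) = 0 and h_1·σ_1 + 2h_1·σ_2 = 6(S'(4) - Δ_1) = -39.
Solving: σ_0 = -33/8, σ_1 = 33/4, σ_2 = -111/8.
On [2, 4], S(x) = 2 + 21/8·(x - 2) + 33/8·(x - 2)² - 59/32·(x - 2)³.
With (x - 2) = 2/3: S(8/3) = 136/27.

5.0370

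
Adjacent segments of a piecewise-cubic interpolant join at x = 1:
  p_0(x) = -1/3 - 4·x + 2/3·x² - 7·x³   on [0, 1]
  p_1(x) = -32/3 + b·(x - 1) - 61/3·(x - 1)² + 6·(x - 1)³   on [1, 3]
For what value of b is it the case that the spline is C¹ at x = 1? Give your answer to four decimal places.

p_0'(x) = -4 + 4/3·x - 21·x², so p_0'(1) = -71/3. On the right, p_1'(1) = b, so b = -71/3.

-23.6667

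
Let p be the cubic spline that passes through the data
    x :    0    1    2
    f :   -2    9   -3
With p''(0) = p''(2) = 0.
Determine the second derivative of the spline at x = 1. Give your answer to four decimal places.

-34.5000

Put M_i = p'' at the i-th knot. Here h = (1, 1) and Δ = (11, -12), so the interior equations h_(i-1)·M_(i-1) + 2(h_(i-1)+h_i)·M_i + h_i·M_(i+1) = 6(Δ_i − Δ_(i-1)) read
  1·M_0 + 4·M_1 + 1·M_2 = 6(Δ_1 - Δ_0) = -138
Natural end conditions: M_0 = M_2 = 0.
Solving: M_0 = 0, M_1 = -69/2, M_2 = 0.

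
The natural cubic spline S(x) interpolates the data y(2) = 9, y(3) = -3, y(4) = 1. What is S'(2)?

-16

Put m_i = S'' at the i-th knot. Here h = (1, 1) and Δ = (-12, 4), so the interior equations h_(i-1)·m_(i-1) + 2(h_(i-1)+h_i)·m_i + h_i·m_(i+1) = 6(Δ_i − Δ_(i-1)) read
  1·m_0 + 4·m_1 + 1·m_2 = 6(Δ_1 - Δ_0) = 96
Natural end conditions: m_0 = m_2 = 0.
Solving: m_0 = 0, m_1 = 24, m_2 = 0.
On [2, 3], S'(x) = b_0 + 2c_0·(x - 2) + 3d_0·(x - 2)² with b_0 = Δ_0 - h_0(2m_0 + m_1)/6 = -16, c_0 = m_0/2 = 0, d_0 = (m_1 - m_0)/(6h_0) = 4. So S'(2) = -16.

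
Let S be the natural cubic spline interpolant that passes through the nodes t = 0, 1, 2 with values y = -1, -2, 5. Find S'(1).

Write M_i for S''(x_i). With h_i = 1, 1 and divided differences Δ_i = -1, 7, the continuity of S' gives the tridiagonal system
  1·M_0 + 4·M_1 + 1·M_2 = 6(Δ_1 - Δ_0) = 48
Natural end conditions: M_0 = M_2 = 0.
Hence M_0 = 0, M_1 = 12, M_2 = 0.
On [1, 2], S'(t) = b_1 + 2c_1·(t - 1) + 3d_1·(t - 1)² with b_1 = Δ_1 - h_1(2M_1 + M_2)/6 = 3, c_1 = M_1/2 = 6, d_1 = (M_2 - M_1)/(6h_1) = -2. So S'(1) = 3.

3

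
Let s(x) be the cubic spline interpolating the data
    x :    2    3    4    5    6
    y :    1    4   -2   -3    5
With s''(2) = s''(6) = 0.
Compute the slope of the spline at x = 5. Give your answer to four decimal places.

Write M_i for s''(x_i). With h_i = 1, 1, 1, 1 and divided differences Δ_i = 3, -6, -1, 8, the continuity of s' gives the tridiagonal system
  1·M_0 + 4·M_1 + 1·M_2 = 6(Δ_1 - Δ_0) = -54
  1·M_1 + 4·M_2 + 1·M_3 = 6(Δ_2 - Δ_1) = 30
  1·M_2 + 4·M_3 + 1·M_4 = 6(Δ_3 - Δ_2) = 54
Natural end conditions: M_0 = M_4 = 0.
Solving: M_0 = 0, M_1 = -219/14, M_2 = 60/7, M_3 = 159/14, M_4 = 0.
On [5, 6], s'(x) = b_3 + 2c_3·(x - 5) + 3d_3·(x - 5)² with b_3 = Δ_3 - h_3(2M_3 + M_4)/6 = 59/14, c_3 = M_3/2 = 159/28, d_3 = (M_4 - M_3)/(6h_3) = -53/28. So s'(5) = 59/14.

4.2143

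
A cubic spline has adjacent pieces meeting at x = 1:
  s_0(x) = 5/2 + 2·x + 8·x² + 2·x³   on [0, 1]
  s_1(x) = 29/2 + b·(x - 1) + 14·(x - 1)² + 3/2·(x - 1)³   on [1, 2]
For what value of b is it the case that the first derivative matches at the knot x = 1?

s_0'(x) = 2 + 16·x + 6·x², so s_0'(1) = 24. On the right, s_1'(1) = b, so b = 24.

24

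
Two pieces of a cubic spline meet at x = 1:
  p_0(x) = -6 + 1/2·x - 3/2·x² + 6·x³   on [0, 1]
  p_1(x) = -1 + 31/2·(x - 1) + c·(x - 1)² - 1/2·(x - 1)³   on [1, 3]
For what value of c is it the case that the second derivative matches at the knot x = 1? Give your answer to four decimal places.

16.5000

p_0''(x) = -3 + 36·x, so p_0''(1) = 33. On the right, p_1''(1) = 2c, so c = 33/2.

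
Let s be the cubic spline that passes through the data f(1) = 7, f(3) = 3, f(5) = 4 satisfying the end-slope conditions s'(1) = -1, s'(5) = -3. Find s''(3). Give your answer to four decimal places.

With M_i denoting the second derivative at x_i, h_i = 2, 2, and Δ_i = (y_(i+1) − y_i)/h_i = -2, 1/2:
  2·M_0 + 8·M_1 + 2·M_2 = 6(Δ_1 - Δ_0) = 15
Clamped end conditions give two more equations: 2h_0·M_0 + h_0·M_1 = 6(Δ_0 - s'(1)) = -6 and h_1·M_1 + 2h_1·M_2 = 6(s'(5) - Δ_1) = -21.
Solving: M_0 = -31/8, M_1 = 19/4, M_2 = -61/8.

4.7500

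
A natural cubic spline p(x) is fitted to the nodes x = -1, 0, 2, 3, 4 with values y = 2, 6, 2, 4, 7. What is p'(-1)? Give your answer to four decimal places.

5.3770

Let m_i = p''(x_i). Step sizes h_i = 1, 2, 1, 1; slopes of the chords Δ_i = (y_(i+1) - y_i)/h_i = 4, -2, 2, 3.
  1·m_0 + 6·m_1 + 2·m_2 = 6(Δ_1 - Δ_0) = -36
  2·m_1 + 6·m_2 + 1·m_3 = 6(Δ_2 - Δ_1) = 24
  1·m_2 + 4·m_3 + 1·m_4 = 6(Δ_3 - Δ_2) = 6
Natural end conditions: m_0 = m_4 = 0.
Solving: m_0 = 0, m_1 = -504/61, m_2 = 414/61, m_3 = -12/61, m_4 = 0.
On [-1, 0], p'(x) = b_0 + 2c_0·(x + 1) + 3d_0·(x + 1)² with b_0 = Δ_0 - h_0(2m_0 + m_1)/6 = 328/61, c_0 = m_0/2 = 0, d_0 = (m_1 - m_0)/(6h_0) = -84/61. So p'(-1) = 328/61.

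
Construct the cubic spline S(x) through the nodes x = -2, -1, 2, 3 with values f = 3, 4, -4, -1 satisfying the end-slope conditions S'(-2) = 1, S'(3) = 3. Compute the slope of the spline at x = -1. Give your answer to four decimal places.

Let σ_i = S''(x_i). Step sizes h_i = 1, 3, 1; slopes of the chords Δ_i = (y_(i+1) - y_i)/h_i = 1, -8/3, 3.
  1·σ_0 + 8·σ_1 + 3·σ_2 = 6(Δ_1 - Δ_0) = -22
  3·σ_1 + 8·σ_2 + 1·σ_3 = 6(Δ_2 - Δ_1) = 34
Clamped end conditions give two more equations: 2h_0·σ_0 + h_0·σ_1 = 6(Δ_0 - S'(-2)) = 0 and h_2·σ_2 + 2h_2·σ_3 = 6(S'(3) - Δ_2) = 0.
Solving: σ_0 = 178/63, σ_1 = -356/63, σ_2 = 428/63, σ_3 = -214/63.
On [-1, 2], S'(x) = b_1 + 2c_1·(x + 1) + 3d_1·(x + 1)² with b_1 = Δ_1 - h_1(2σ_1 + σ_2)/6 = -26/63, c_1 = σ_1/2 = -178/63, d_1 = (σ_2 - σ_1)/(6h_1) = 56/81. So S'(-1) = -26/63.

-0.4127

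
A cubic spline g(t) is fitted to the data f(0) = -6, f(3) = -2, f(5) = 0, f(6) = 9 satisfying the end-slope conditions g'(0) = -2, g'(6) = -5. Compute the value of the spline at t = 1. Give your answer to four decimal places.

-5.5595

Put M_i = g'' at the i-th knot. Here h = (3, 2, 1) and Δ = (4/3, 1, 9), so the interior equations h_(i-1)·M_(i-1) + 2(h_(i-1)+h_i)·M_i + h_i·M_(i+1) = 6(Δ_i − Δ_(i-1)) read
  3·M_0 + 10·M_1 + 2·M_2 = 6(Δ_1 - Δ_0) = -2
  2·M_1 + 6·M_2 + 1·M_3 = 6(Δ_2 - Δ_1) = 48
Clamped end conditions give two more equations: 2h_0·M_0 + h_0·M_1 = 6(Δ_0 - g'(0)) = 20 and h_2·M_2 + 2h_2·M_3 = 6(g'(6) - Δ_2) = -84.
Hence M_0 = 118/19, M_1 = -328/57, M_2 = 1052/57, M_3 = -2920/57.
On [0, 3], g(t) = -6 - 2·t + 59/19·t² - 341/513·t³.
With t = 1: g(1) = -2852/513.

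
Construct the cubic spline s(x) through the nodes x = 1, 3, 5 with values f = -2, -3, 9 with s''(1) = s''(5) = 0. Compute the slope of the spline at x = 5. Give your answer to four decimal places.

7.6250

Write M_i for s''(x_i). With h_i = 2, 2 and divided differences Δ_i = -1/2, 6, the continuity of s' gives the tridiagonal system
  2·M_0 + 8·M_1 + 2·M_2 = 6(Δ_1 - Δ_0) = 39
Natural end conditions: M_0 = M_2 = 0.
Solving the tridiagonal system: M_0 = 0, M_1 = 39/8, M_2 = 0.
On [3, 5], s'(x) = b_1 + 2c_1·(x - 3) + 3d_1·(x - 3)² with b_1 = Δ_1 - h_1(2M_1 + M_2)/6 = 11/4, c_1 = M_1/2 = 39/16, d_1 = (M_2 - M_1)/(6h_1) = -13/32. So s'(5) = 61/8.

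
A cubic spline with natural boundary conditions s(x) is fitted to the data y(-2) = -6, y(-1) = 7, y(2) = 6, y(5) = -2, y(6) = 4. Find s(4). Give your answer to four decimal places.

Write m_i for s''(x_i). With h_i = 1, 3, 3, 1 and divided differences Δ_i = 13, -1/3, -8/3, 6, the continuity of s' gives the tridiagonal system
  1·m_0 + 8·m_1 + 3·m_2 = 6(Δ_1 - Δ_0) = -80
  3·m_1 + 12·m_2 + 3·m_3 = 6(Δ_2 - Δ_1) = -14
  3·m_2 + 8·m_3 + 1·m_4 = 6(Δ_3 - Δ_2) = 52
Natural end conditions: m_0 = m_4 = 0.
Solving the tridiagonal system: m_0 = 0, m_1 = -513/52, m_2 = -14/39, m_3 = 345/52, m_4 = 0.
On [2, 5], s(x) = 6 - 45/8·(x - 2) - 7/39·(x - 2)² + 1091/2808·(x - 2)³.
With (x - 2) = 2: s(4) = -4015/1404.

-2.8597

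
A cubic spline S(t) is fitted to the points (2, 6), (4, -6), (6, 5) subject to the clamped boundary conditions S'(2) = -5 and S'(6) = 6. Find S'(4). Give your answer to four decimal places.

-0.6250

Let m_i = S''(x_i). Step sizes h_i = 2, 2; slopes of the chords Δ_i = (y_(i+1) - y_i)/h_i = -6, 11/2.
  2·m_0 + 8·m_1 + 2·m_2 = 6(Δ_1 - Δ_0) = 69
Clamped end conditions give two more equations: 2h_0·m_0 + h_0·m_1 = 6(Δ_0 - S'(2)) = -6 and h_1·m_1 + 2h_1·m_2 = 6(S'(6) - Δ_1) = 3.
Forward elimination and back-substitution give m_0 = -59/8, m_1 = 47/4, m_2 = -41/8.
On [4, 6], S'(t) = b_1 + 2c_1·(t - 4) + 3d_1·(t - 4)² with b_1 = Δ_1 - h_1(2m_1 + m_2)/6 = -5/8, c_1 = m_1/2 = 47/8, d_1 = (m_2 - m_1)/(6h_1) = -45/32. So S'(4) = -5/8.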